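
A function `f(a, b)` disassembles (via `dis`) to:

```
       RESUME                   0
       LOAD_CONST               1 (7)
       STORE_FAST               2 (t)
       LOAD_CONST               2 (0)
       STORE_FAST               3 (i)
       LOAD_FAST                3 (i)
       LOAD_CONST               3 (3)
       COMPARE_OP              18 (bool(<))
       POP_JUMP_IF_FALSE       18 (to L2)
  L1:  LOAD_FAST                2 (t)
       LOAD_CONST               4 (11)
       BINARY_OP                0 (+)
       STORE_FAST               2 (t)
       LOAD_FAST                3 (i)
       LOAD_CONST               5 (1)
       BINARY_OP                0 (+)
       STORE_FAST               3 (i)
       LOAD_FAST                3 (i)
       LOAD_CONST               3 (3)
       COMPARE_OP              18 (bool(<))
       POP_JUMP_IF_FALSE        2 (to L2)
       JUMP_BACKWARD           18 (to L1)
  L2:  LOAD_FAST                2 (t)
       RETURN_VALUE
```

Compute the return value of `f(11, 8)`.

LOAD_CONST → push 7. Stack: [7]
STORE_FAST t → t=7. Stack: []
LOAD_CONST → push 0. Stack: [0]
STORE_FAST i → i=0. Stack: []
LOAD_FAST i → push 0. Stack: [0]
LOAD_CONST → push 3. Stack: [0, 3]
COMPARE_OP bool(<) → 0 vs 3 = True. Stack: [True]
POP_JUMP_IF_FALSE → pop True; no jump. Stack: []
LOAD_FAST t → push 7. Stack: [7]
LOAD_CONST → push 11. Stack: [7, 11]
BINARY_OP + → 7 + 11 = 18. Stack: [18]
STORE_FAST t → t=18. Stack: []
LOAD_FAST i → push 0. Stack: [0]
LOAD_CONST → push 1. Stack: [0, 1]
BINARY_OP + → 0 + 1 = 1. Stack: [1]
STORE_FAST i → i=1. Stack: []
LOAD_FAST i → push 1. Stack: [1]
LOAD_CONST → push 3. Stack: [1, 3]
COMPARE_OP bool(<) → 1 vs 3 = True. Stack: [True]
POP_JUMP_IF_FALSE → pop True; no jump. Stack: []
LOAD_FAST t → push 18. Stack: [18]
LOAD_CONST → push 11. Stack: [18, 11]
BINARY_OP + → 18 + 11 = 29. Stack: [29]
STORE_FAST t → t=29. Stack: []
LOAD_FAST i → push 1. Stack: [1]
LOAD_CONST → push 1. Stack: [1, 1]
BINARY_OP + → 1 + 1 = 2. Stack: [2]
STORE_FAST i → i=2. Stack: []
LOAD_FAST i → push 2. Stack: [2]
LOAD_CONST → push 3. Stack: [2, 3]
COMPARE_OP bool(<) → 2 vs 3 = True. Stack: [True]
POP_JUMP_IF_FALSE → pop True; no jump. Stack: []
LOAD_FAST t → push 29. Stack: [29]
LOAD_CONST → push 11. Stack: [29, 11]
BINARY_OP + → 29 + 11 = 40. Stack: [40]
STORE_FAST t → t=40. Stack: []
LOAD_FAST i → push 2. Stack: [2]
LOAD_CONST → push 1. Stack: [2, 1]
BINARY_OP + → 2 + 1 = 3. Stack: [3]
STORE_FAST i → i=3. Stack: []
LOAD_FAST i → push 3. Stack: [3]
LOAD_CONST → push 3. Stack: [3, 3]
COMPARE_OP bool(<) → 3 vs 3 = False. Stack: [False]
POP_JUMP_IF_FALSE → pop False; jump. Stack: []
LOAD_FAST t → push 40. Stack: [40]
RETURN_VALUE → return 40.

40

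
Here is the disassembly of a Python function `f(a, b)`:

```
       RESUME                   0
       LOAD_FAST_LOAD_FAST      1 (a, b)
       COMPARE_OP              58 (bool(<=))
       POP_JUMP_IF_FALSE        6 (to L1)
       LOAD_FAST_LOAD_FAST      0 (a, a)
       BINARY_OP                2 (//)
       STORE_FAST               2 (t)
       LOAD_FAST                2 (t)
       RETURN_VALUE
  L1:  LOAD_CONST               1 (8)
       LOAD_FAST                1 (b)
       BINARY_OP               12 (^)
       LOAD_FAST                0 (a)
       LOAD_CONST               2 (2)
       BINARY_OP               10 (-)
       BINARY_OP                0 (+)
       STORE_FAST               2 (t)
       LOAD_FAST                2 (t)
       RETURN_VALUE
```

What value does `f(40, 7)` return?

LOAD_FAST_LOAD_FAST a,b → push 40,7. Stack: [40, 7]
COMPARE_OP bool(<=) → 40 vs 7 = False. Stack: [False]
POP_JUMP_IF_FALSE → pop False; jump. Stack: []
LOAD_CONST → push 8. Stack: [8]
LOAD_FAST b → push 7. Stack: [8, 7]
BINARY_OP ^ → 8 ^ 7 = 15. Stack: [15]
LOAD_FAST a → push 40. Stack: [15, 40]
LOAD_CONST → push 2. Stack: [15, 40, 2]
BINARY_OP - → 40 - 2 = 38. Stack: [15, 38]
BINARY_OP + → 15 + 38 = 53. Stack: [53]
STORE_FAST t → t=53. Stack: []
LOAD_FAST t → push 53. Stack: [53]
RETURN_VALUE → return 53.

53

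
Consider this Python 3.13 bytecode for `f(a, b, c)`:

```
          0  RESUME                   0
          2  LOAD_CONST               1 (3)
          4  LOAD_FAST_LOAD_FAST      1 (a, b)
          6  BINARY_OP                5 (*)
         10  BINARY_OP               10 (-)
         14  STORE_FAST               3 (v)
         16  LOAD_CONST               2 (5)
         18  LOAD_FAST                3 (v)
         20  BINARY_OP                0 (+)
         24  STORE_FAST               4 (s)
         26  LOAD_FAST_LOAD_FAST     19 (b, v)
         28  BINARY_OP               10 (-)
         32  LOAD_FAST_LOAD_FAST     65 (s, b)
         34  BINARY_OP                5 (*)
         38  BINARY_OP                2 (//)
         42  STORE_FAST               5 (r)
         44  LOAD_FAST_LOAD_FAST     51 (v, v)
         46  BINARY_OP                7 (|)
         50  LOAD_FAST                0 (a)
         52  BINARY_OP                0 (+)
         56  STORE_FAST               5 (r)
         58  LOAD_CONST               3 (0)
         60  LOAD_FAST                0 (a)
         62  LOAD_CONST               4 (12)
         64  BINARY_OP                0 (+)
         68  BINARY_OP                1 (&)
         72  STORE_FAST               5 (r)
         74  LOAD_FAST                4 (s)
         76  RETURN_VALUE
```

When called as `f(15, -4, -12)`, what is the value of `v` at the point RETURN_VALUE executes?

LOAD_CONST → push 3. Stack: [3]
LOAD_FAST_LOAD_FAST a,b → push 15,-4. Stack: [3, 15, -4]
BINARY_OP * → 15 * -4 = -60. Stack: [3, -60]
BINARY_OP - → 3 - -60 = 63. Stack: [63]
STORE_FAST v → v=63. Stack: []
LOAD_CONST → push 5. Stack: [5]
LOAD_FAST v → push 63. Stack: [5, 63]
BINARY_OP + → 5 + 63 = 68. Stack: [68]
STORE_FAST s → s=68. Stack: []
LOAD_FAST_LOAD_FAST b,v → push -4,63. Stack: [-4, 63]
BINARY_OP - → -4 - 63 = -67. Stack: [-67]
LOAD_FAST_LOAD_FAST s,b → push 68,-4. Stack: [-67, 68, -4]
BINARY_OP * → 68 * -4 = -272. Stack: [-67, -272]
BINARY_OP // → -67 // -272 = 0. Stack: [0]
STORE_FAST r → r=0. Stack: []
LOAD_FAST_LOAD_FAST v,v → push 63,63. Stack: [63, 63]
BINARY_OP | → 63 | 63 = 63. Stack: [63]
LOAD_FAST a → push 15. Stack: [63, 15]
BINARY_OP + → 63 + 15 = 78. Stack: [78]
STORE_FAST r → r=78. Stack: []
LOAD_CONST → push 0. Stack: [0]
LOAD_FAST a → push 15. Stack: [0, 15]
LOAD_CONST → push 12. Stack: [0, 15, 12]
BINARY_OP + → 15 + 12 = 27. Stack: [0, 27]
BINARY_OP & → 0 & 27 = 0. Stack: [0]
STORE_FAST r → r=0. Stack: []
LOAD_FAST s → push 68. Stack: [68]
RETURN_VALUE → return 68.

63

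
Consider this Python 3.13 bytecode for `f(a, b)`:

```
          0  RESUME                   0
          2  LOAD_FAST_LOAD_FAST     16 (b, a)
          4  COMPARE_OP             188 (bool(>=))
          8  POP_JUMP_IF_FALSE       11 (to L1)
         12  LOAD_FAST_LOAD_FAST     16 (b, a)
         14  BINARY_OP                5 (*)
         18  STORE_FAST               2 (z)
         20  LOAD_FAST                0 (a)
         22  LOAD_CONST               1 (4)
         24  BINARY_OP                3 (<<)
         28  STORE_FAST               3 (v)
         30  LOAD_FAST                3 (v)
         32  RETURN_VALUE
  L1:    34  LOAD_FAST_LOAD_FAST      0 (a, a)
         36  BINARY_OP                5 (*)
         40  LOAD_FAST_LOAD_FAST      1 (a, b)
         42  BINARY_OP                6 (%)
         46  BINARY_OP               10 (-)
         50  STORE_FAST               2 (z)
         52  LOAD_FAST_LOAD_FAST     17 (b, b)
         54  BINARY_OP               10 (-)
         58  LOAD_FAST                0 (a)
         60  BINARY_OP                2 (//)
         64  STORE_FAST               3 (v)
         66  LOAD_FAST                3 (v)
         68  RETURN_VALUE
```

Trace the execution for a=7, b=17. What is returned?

LOAD_FAST_LOAD_FAST b,a → push 17,7. Stack: [17, 7]
COMPARE_OP bool(>=) → 17 vs 7 = True. Stack: [True]
POP_JUMP_IF_FALSE → pop True; no jump. Stack: []
LOAD_FAST_LOAD_FAST b,a → push 17,7. Stack: [17, 7]
BINARY_OP * → 17 * 7 = 119. Stack: [119]
STORE_FAST z → z=119. Stack: []
LOAD_FAST a → push 7. Stack: [7]
LOAD_CONST → push 4. Stack: [7, 4]
BINARY_OP << → 7 << 4 = 112. Stack: [112]
STORE_FAST v → v=112. Stack: []
LOAD_FAST v → push 112. Stack: [112]
RETURN_VALUE → return 112.

112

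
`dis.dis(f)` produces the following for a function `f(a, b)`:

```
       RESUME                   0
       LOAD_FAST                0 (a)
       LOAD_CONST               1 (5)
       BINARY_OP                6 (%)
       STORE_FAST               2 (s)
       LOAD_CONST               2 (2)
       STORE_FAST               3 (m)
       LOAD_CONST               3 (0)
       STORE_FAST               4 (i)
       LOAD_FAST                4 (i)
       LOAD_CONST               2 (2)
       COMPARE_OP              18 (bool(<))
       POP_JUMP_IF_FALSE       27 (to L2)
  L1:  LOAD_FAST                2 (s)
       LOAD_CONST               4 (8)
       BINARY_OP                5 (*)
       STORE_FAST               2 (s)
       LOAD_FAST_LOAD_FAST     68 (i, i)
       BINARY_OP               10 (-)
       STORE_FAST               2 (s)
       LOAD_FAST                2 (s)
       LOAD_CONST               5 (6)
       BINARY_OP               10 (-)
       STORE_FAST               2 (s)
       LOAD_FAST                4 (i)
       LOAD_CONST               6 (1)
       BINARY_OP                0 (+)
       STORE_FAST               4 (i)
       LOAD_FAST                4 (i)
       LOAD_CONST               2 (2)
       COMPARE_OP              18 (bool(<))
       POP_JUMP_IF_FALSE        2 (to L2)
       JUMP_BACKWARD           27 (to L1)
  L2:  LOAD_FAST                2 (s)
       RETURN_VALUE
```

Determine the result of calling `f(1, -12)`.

-6

LOAD_FAST a → push 1. Stack: [1]
LOAD_CONST → push 5. Stack: [1, 5]
BINARY_OP % → 1 % 5 = 1. Stack: [1]
STORE_FAST s → s=1. Stack: []
LOAD_CONST → push 2. Stack: [2]
STORE_FAST m → m=2. Stack: []
LOAD_CONST → push 0. Stack: [0]
STORE_FAST i → i=0. Stack: []
LOAD_FAST i → push 0. Stack: [0]
LOAD_CONST → push 2. Stack: [0, 2]
COMPARE_OP bool(<) → 0 vs 2 = True. Stack: [True]
POP_JUMP_IF_FALSE → pop True; no jump. Stack: []
LOAD_FAST s → push 1. Stack: [1]
LOAD_CONST → push 8. Stack: [1, 8]
BINARY_OP * → 1 * 8 = 8. Stack: [8]
STORE_FAST s → s=8. Stack: []
LOAD_FAST_LOAD_FAST i,i → push 0,0. Stack: [0, 0]
BINARY_OP - → 0 - 0 = 0. Stack: [0]
STORE_FAST s → s=0. Stack: []
LOAD_FAST s → push 0. Stack: [0]
LOAD_CONST → push 6. Stack: [0, 6]
BINARY_OP - → 0 - 6 = -6. Stack: [-6]
STORE_FAST s → s=-6. Stack: []
LOAD_FAST i → push 0. Stack: [0]
LOAD_CONST → push 1. Stack: [0, 1]
BINARY_OP + → 0 + 1 = 1. Stack: [1]
STORE_FAST i → i=1. Stack: []
LOAD_FAST i → push 1. Stack: [1]
LOAD_CONST → push 2. Stack: [1, 2]
COMPARE_OP bool(<) → 1 vs 2 = True. Stack: [True]
POP_JUMP_IF_FALSE → pop True; no jump. Stack: []
LOAD_FAST s → push -6. Stack: [-6]
LOAD_CONST → push 8. Stack: [-6, 8]
BINARY_OP * → -6 * 8 = -48. Stack: [-48]
STORE_FAST s → s=-48. Stack: []
LOAD_FAST_LOAD_FAST i,i → push 1,1. Stack: [1, 1]
BINARY_OP - → 1 - 1 = 0. Stack: [0]
STORE_FAST s → s=0. Stack: []
LOAD_FAST s → push 0. Stack: [0]
LOAD_CONST → push 6. Stack: [0, 6]
BINARY_OP - → 0 - 6 = -6. Stack: [-6]
STORE_FAST s → s=-6. Stack: []
LOAD_FAST i → push 1. Stack: [1]
LOAD_CONST → push 1. Stack: [1, 1]
BINARY_OP + → 1 + 1 = 2. Stack: [2]
STORE_FAST i → i=2. Stack: []
LOAD_FAST i → push 2. Stack: [2]
LOAD_CONST → push 2. Stack: [2, 2]
COMPARE_OP bool(<) → 2 vs 2 = False. Stack: [False]
POP_JUMP_IF_FALSE → pop False; jump. Stack: []
LOAD_FAST s → push -6. Stack: [-6]
RETURN_VALUE → return -6.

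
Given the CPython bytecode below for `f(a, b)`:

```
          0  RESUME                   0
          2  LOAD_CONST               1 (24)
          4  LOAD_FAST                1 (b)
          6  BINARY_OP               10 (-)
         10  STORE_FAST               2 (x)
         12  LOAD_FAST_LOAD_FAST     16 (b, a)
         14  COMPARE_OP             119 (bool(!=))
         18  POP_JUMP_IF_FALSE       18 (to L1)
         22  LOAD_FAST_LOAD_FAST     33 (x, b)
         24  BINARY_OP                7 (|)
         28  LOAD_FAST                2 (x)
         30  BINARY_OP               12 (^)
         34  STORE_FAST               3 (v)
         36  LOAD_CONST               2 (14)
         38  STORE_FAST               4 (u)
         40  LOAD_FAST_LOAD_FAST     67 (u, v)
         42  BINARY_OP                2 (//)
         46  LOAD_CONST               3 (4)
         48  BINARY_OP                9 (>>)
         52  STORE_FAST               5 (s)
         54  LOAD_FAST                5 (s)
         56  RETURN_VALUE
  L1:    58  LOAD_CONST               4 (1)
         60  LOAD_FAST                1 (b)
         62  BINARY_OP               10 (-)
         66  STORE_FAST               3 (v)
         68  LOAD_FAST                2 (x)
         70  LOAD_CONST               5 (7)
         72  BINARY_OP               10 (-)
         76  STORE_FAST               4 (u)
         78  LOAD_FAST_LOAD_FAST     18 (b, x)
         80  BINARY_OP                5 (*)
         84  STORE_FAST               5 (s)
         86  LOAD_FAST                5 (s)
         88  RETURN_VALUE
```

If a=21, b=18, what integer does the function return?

LOAD_CONST → push 24. Stack: [24]
LOAD_FAST b → push 18. Stack: [24, 18]
BINARY_OP - → 24 - 18 = 6. Stack: [6]
STORE_FAST x → x=6. Stack: []
LOAD_FAST_LOAD_FAST b,a → push 18,21. Stack: [18, 21]
COMPARE_OP bool(!=) → 18 vs 21 = True. Stack: [True]
POP_JUMP_IF_FALSE → pop True; no jump. Stack: []
LOAD_FAST_LOAD_FAST x,b → push 6,18. Stack: [6, 18]
BINARY_OP | → 6 | 18 = 22. Stack: [22]
LOAD_FAST x → push 6. Stack: [22, 6]
BINARY_OP ^ → 22 ^ 6 = 16. Stack: [16]
STORE_FAST v → v=16. Stack: []
LOAD_CONST → push 14. Stack: [14]
STORE_FAST u → u=14. Stack: []
LOAD_FAST_LOAD_FAST u,v → push 14,16. Stack: [14, 16]
BINARY_OP // → 14 // 16 = 0. Stack: [0]
LOAD_CONST → push 4. Stack: [0, 4]
BINARY_OP >> → 0 >> 4 = 0. Stack: [0]
STORE_FAST s → s=0. Stack: []
LOAD_FAST s → push 0. Stack: [0]
RETURN_VALUE → return 0.

0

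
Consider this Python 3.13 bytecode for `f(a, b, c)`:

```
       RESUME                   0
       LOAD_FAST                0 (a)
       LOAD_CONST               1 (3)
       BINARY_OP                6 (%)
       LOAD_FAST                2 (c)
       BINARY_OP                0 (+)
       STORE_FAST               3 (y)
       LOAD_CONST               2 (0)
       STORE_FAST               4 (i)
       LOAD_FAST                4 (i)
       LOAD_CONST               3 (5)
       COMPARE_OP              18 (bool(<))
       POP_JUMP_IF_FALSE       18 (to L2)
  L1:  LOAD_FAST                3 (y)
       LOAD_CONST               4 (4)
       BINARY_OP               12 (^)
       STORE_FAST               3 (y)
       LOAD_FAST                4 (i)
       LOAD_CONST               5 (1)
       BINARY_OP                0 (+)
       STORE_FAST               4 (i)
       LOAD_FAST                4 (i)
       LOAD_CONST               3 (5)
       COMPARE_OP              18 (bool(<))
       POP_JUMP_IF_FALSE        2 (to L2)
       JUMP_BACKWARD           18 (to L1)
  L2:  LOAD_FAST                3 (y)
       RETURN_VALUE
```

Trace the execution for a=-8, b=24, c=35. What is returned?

LOAD_FAST a → push -8
LOAD_CONST → push 3
BINARY_OP % → -8 % 3 = 1
LOAD_FAST c → push 35
BINARY_OP + → 1 + 35 = 36
STORE_FAST y → y=36
LOAD_CONST → push 0
STORE_FAST i → i=0
LOAD_FAST i → push 0
LOAD_CONST → push 5
COMPARE_OP bool(<) → 0 vs 5 = True
POP_JUMP_IF_FALSE → pop True; no jump
LOAD_FAST y → push 36
LOAD_CONST → push 4
BINARY_OP ^ → 36 ^ 4 = 32
STORE_FAST y → y=32
LOAD_FAST i → push 0
LOAD_CONST → push 1
BINARY_OP + → 0 + 1 = 1
STORE_FAST i → i=1
LOAD_FAST i → push 1
LOAD_CONST → push 5
COMPARE_OP bool(<) → 1 vs 5 = True
POP_JUMP_IF_FALSE → pop True; no jump
LOAD_FAST y → push 32
LOAD_CONST → push 4
BINARY_OP ^ → 32 ^ 4 = 36
STORE_FAST y → y=36
LOAD_FAST i → push 1
LOAD_CONST → push 1
BINARY_OP + → 1 + 1 = 2
STORE_FAST i → i=2
LOAD_FAST i → push 2
LOAD_CONST → push 5
COMPARE_OP bool(<) → 2 vs 5 = True
POP_JUMP_IF_FALSE → pop True; no jump
LOAD_FAST y → push 36
LOAD_CONST → push 4
BINARY_OP ^ → 36 ^ 4 = 32
STORE_FAST y → y=32
LOAD_FAST i → push 2
LOAD_CONST → push 1
BINARY_OP + → 2 + 1 = 3
STORE_FAST i → i=3
LOAD_FAST i → push 3
LOAD_CONST → push 5
COMPARE_OP bool(<) → 3 vs 5 = True
POP_JUMP_IF_FALSE → pop True; no jump
LOAD_FAST y → push 32
LOAD_CONST → push 4
BINARY_OP ^ → 32 ^ 4 = 36
STORE_FAST y → y=36
LOAD_FAST i → push 3
LOAD_CONST → push 1
BINARY_OP + → 3 + 1 = 4
STORE_FAST i → i=4
LOAD_FAST i → push 4
LOAD_CONST → push 5
COMPARE_OP bool(<) → 4 vs 5 = True
POP_JUMP_IF_FALSE → pop True; no jump
LOAD_FAST y → push 36
LOAD_CONST → push 4
BINARY_OP ^ → 36 ^ 4 = 32
STORE_FAST y → y=32
LOAD_FAST i → push 4
LOAD_CONST → push 1
BINARY_OP + → 4 + 1 = 5
STORE_FAST i → i=5
LOAD_FAST i → push 5
LOAD_CONST → push 5
COMPARE_OP bool(<) → 5 vs 5 = False
POP_JUMP_IF_FALSE → pop False; jump
LOAD_FAST y → push 32
RETURN_VALUE → return 32.

32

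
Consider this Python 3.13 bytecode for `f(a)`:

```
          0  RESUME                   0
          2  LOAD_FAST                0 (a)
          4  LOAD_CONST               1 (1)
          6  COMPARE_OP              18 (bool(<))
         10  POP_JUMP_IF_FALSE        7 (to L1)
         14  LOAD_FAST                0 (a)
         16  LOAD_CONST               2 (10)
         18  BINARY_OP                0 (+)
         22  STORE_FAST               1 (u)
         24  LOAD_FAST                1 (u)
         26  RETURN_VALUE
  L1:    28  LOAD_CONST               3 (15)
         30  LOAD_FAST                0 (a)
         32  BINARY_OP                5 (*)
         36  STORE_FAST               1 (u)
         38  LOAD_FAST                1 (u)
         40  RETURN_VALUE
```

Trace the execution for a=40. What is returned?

600

LOAD_FAST a → push 40. Stack: [40]
LOAD_CONST → push 1. Stack: [40, 1]
COMPARE_OP bool(<) → 40 vs 1 = False. Stack: [False]
POP_JUMP_IF_FALSE → pop False; jump. Stack: []
LOAD_CONST → push 15. Stack: [15]
LOAD_FAST a → push 40. Stack: [15, 40]
BINARY_OP * → 15 * 40 = 600. Stack: [600]
STORE_FAST u → u=600. Stack: []
LOAD_FAST u → push 600. Stack: [600]
RETURN_VALUE → return 600.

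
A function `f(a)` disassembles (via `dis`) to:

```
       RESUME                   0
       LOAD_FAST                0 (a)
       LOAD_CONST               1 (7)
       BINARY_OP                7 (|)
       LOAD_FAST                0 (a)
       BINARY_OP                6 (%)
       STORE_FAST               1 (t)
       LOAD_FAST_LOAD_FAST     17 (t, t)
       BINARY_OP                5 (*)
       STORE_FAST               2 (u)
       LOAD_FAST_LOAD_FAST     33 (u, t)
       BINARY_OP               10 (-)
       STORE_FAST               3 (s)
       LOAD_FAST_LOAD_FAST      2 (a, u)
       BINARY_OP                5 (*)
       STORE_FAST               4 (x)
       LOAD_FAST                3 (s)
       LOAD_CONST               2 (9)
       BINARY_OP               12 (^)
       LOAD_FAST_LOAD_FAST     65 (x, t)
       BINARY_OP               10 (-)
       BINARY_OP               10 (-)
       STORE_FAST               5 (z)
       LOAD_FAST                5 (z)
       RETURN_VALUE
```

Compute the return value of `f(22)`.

LOAD_FAST a → push 22. Stack: [22]
LOAD_CONST → push 7. Stack: [22, 7]
BINARY_OP | → 22 | 7 = 23. Stack: [23]
LOAD_FAST a → push 22. Stack: [23, 22]
BINARY_OP % → 23 % 22 = 1. Stack: [1]
STORE_FAST t → t=1. Stack: []
LOAD_FAST_LOAD_FAST t,t → push 1,1. Stack: [1, 1]
BINARY_OP * → 1 * 1 = 1. Stack: [1]
STORE_FAST u → u=1. Stack: []
LOAD_FAST_LOAD_FAST u,t → push 1,1. Stack: [1, 1]
BINARY_OP - → 1 - 1 = 0. Stack: [0]
STORE_FAST s → s=0. Stack: []
LOAD_FAST_LOAD_FAST a,u → push 22,1. Stack: [22, 1]
BINARY_OP * → 22 * 1 = 22. Stack: [22]
STORE_FAST x → x=22. Stack: []
LOAD_FAST s → push 0. Stack: [0]
LOAD_CONST → push 9. Stack: [0, 9]
BINARY_OP ^ → 0 ^ 9 = 9. Stack: [9]
LOAD_FAST_LOAD_FAST x,t → push 22,1. Stack: [9, 22, 1]
BINARY_OP - → 22 - 1 = 21. Stack: [9, 21]
BINARY_OP - → 9 - 21 = -12. Stack: [-12]
STORE_FAST z → z=-12. Stack: []
LOAD_FAST z → push -12. Stack: [-12]
RETURN_VALUE → return -12.

-12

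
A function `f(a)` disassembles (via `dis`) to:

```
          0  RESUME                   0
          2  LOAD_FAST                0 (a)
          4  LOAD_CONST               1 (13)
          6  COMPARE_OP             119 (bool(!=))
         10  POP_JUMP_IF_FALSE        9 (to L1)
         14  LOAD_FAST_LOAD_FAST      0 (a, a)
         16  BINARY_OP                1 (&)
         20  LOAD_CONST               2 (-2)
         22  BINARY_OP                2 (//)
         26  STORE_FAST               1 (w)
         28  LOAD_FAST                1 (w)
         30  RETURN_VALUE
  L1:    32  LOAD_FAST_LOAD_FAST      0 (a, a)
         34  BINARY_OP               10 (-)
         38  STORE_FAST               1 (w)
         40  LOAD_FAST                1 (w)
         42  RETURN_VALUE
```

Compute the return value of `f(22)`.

-11

LOAD_FAST a → push 22. Stack: [22]
LOAD_CONST → push 13. Stack: [22, 13]
COMPARE_OP bool(!=) → 22 vs 13 = True. Stack: [True]
POP_JUMP_IF_FALSE → pop True; no jump. Stack: []
LOAD_FAST_LOAD_FAST a,a → push 22,22. Stack: [22, 22]
BINARY_OP & → 22 & 22 = 22. Stack: [22]
LOAD_CONST → push -2. Stack: [22, -2]
BINARY_OP // → 22 // -2 = -11. Stack: [-11]
STORE_FAST w → w=-11. Stack: []
LOAD_FAST w → push -11. Stack: [-11]
RETURN_VALUE → return -11.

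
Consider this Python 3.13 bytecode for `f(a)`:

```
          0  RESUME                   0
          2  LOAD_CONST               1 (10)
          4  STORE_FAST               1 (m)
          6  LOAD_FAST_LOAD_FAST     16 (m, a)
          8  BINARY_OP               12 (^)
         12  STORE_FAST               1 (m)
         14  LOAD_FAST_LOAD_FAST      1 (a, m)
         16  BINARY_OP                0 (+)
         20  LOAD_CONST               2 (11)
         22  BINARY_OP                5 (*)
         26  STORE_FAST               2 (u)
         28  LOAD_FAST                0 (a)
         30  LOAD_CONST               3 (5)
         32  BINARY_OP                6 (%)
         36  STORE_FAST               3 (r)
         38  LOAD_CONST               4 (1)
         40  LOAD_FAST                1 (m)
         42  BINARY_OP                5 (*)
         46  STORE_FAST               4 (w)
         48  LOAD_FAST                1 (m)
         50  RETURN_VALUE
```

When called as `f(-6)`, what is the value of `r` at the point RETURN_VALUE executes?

4

LOAD_CONST → push 10. Stack: [10]
STORE_FAST m → m=10. Stack: []
LOAD_FAST_LOAD_FAST m,a → push 10,-6. Stack: [10, -6]
BINARY_OP ^ → 10 ^ -6 = -16. Stack: [-16]
STORE_FAST m → m=-16. Stack: []
LOAD_FAST_LOAD_FAST a,m → push -6,-16. Stack: [-6, -16]
BINARY_OP + → -6 + -16 = -22. Stack: [-22]
LOAD_CONST → push 11. Stack: [-22, 11]
BINARY_OP * → -22 * 11 = -242. Stack: [-242]
STORE_FAST u → u=-242. Stack: []
LOAD_FAST a → push -6. Stack: [-6]
LOAD_CONST → push 5. Stack: [-6, 5]
BINARY_OP % → -6 % 5 = 4. Stack: [4]
STORE_FAST r → r=4. Stack: []
LOAD_CONST → push 1. Stack: [1]
LOAD_FAST m → push -16. Stack: [1, -16]
BINARY_OP * → 1 * -16 = -16. Stack: [-16]
STORE_FAST w → w=-16. Stack: []
LOAD_FAST m → push -16. Stack: [-16]
RETURN_VALUE → return -16.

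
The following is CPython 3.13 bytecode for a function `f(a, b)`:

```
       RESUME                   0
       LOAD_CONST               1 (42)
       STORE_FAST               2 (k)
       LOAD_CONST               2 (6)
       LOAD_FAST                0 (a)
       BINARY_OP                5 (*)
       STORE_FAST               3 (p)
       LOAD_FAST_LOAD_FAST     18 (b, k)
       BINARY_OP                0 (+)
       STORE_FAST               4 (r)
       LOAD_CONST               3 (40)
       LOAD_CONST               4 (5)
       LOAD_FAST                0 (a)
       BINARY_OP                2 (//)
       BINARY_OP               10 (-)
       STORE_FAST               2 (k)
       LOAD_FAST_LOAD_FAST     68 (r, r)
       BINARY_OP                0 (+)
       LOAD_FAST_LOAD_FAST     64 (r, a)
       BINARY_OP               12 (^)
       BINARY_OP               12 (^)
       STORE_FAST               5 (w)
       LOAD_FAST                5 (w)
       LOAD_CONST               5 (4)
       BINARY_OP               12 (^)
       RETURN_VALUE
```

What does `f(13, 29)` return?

LOAD_CONST → push 42. Stack: [42]
STORE_FAST k → k=42. Stack: []
LOAD_CONST → push 6. Stack: [6]
LOAD_FAST a → push 13. Stack: [6, 13]
BINARY_OP * → 6 * 13 = 78. Stack: [78]
STORE_FAST p → p=78. Stack: []
LOAD_FAST_LOAD_FAST b,k → push 29,42. Stack: [29, 42]
BINARY_OP + → 29 + 42 = 71. Stack: [71]
STORE_FAST r → r=71. Stack: []
LOAD_CONST → push 40. Stack: [40]
LOAD_CONST → push 5. Stack: [40, 5]
LOAD_FAST a → push 13. Stack: [40, 5, 13]
BINARY_OP // → 5 // 13 = 0. Stack: [40, 0]
BINARY_OP - → 40 - 0 = 40. Stack: [40]
STORE_FAST k → k=40. Stack: []
LOAD_FAST_LOAD_FAST r,r → push 71,71. Stack: [71, 71]
BINARY_OP + → 71 + 71 = 142. Stack: [142]
LOAD_FAST_LOAD_FAST r,a → push 71,13. Stack: [142, 71, 13]
BINARY_OP ^ → 71 ^ 13 = 74. Stack: [142, 74]
BINARY_OP ^ → 142 ^ 74 = 196. Stack: [196]
STORE_FAST w → w=196. Stack: []
LOAD_FAST w → push 196. Stack: [196]
LOAD_CONST → push 4. Stack: [196, 4]
BINARY_OP ^ → 196 ^ 4 = 192. Stack: [192]
RETURN_VALUE → return 192.

192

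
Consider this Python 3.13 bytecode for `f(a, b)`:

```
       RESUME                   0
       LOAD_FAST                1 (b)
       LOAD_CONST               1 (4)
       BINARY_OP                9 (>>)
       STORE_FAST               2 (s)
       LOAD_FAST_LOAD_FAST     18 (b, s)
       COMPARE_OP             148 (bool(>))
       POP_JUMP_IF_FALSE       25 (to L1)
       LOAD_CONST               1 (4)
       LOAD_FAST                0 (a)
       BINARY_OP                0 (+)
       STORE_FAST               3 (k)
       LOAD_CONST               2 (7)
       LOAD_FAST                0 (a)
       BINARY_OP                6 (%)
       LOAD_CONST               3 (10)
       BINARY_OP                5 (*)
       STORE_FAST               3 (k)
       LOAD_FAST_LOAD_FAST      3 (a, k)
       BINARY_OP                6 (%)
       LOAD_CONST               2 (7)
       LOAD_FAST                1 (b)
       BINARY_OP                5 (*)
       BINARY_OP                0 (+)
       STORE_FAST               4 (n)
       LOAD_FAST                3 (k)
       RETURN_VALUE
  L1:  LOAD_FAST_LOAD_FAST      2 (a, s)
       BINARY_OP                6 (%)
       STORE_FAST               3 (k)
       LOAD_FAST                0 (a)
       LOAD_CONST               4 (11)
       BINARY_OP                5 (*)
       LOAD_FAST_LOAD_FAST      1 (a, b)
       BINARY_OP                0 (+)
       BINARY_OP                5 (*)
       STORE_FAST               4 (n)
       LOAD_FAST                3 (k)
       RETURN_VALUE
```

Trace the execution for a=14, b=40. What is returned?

LOAD_FAST b → push 40. Stack: [40]
LOAD_CONST → push 4. Stack: [40, 4]
BINARY_OP >> → 40 >> 4 = 2. Stack: [2]
STORE_FAST s → s=2. Stack: []
LOAD_FAST_LOAD_FAST b,s → push 40,2. Stack: [40, 2]
COMPARE_OP bool(>) → 40 vs 2 = True. Stack: [True]
POP_JUMP_IF_FALSE → pop True; no jump. Stack: []
LOAD_CONST → push 4. Stack: [4]
LOAD_FAST a → push 14. Stack: [4, 14]
BINARY_OP + → 4 + 14 = 18. Stack: [18]
STORE_FAST k → k=18. Stack: []
LOAD_CONST → push 7. Stack: [7]
LOAD_FAST a → push 14. Stack: [7, 14]
BINARY_OP % → 7 % 14 = 7. Stack: [7]
LOAD_CONST → push 10. Stack: [7, 10]
BINARY_OP * → 7 * 10 = 70. Stack: [70]
STORE_FAST k → k=70. Stack: []
LOAD_FAST_LOAD_FAST a,k → push 14,70. Stack: [14, 70]
BINARY_OP % → 14 % 70 = 14. Stack: [14]
LOAD_CONST → push 7. Stack: [14, 7]
LOAD_FAST b → push 40. Stack: [14, 7, 40]
BINARY_OP * → 7 * 40 = 280. Stack: [14, 280]
BINARY_OP + → 14 + 280 = 294. Stack: [294]
STORE_FAST n → n=294. Stack: []
LOAD_FAST k → push 70. Stack: [70]
RETURN_VALUE → return 70.

70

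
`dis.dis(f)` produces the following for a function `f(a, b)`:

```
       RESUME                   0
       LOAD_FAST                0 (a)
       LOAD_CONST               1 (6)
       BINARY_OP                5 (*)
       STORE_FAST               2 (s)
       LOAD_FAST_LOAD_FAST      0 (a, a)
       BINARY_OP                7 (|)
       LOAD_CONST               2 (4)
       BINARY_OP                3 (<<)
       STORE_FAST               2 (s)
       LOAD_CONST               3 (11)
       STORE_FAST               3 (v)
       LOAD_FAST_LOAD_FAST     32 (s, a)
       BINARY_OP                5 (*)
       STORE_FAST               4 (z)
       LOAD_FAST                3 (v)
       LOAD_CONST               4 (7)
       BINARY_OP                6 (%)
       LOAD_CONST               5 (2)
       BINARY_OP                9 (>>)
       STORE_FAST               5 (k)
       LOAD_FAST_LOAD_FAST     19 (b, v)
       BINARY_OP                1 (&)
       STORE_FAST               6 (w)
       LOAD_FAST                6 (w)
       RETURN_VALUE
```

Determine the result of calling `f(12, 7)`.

LOAD_FAST a → push 12. Stack: [12]
LOAD_CONST → push 6. Stack: [12, 6]
BINARY_OP * → 12 * 6 = 72. Stack: [72]
STORE_FAST s → s=72. Stack: []
LOAD_FAST_LOAD_FAST a,a → push 12,12. Stack: [12, 12]
BINARY_OP | → 12 | 12 = 12. Stack: [12]
LOAD_CONST → push 4. Stack: [12, 4]
BINARY_OP << → 12 << 4 = 192. Stack: [192]
STORE_FAST s → s=192. Stack: []
LOAD_CONST → push 11. Stack: [11]
STORE_FAST v → v=11. Stack: []
LOAD_FAST_LOAD_FAST s,a → push 192,12. Stack: [192, 12]
BINARY_OP * → 192 * 12 = 2304. Stack: [2304]
STORE_FAST z → z=2304. Stack: []
LOAD_FAST v → push 11. Stack: [11]
LOAD_CONST → push 7. Stack: [11, 7]
BINARY_OP % → 11 % 7 = 4. Stack: [4]
LOAD_CONST → push 2. Stack: [4, 2]
BINARY_OP >> → 4 >> 2 = 1. Stack: [1]
STORE_FAST k → k=1. Stack: []
LOAD_FAST_LOAD_FAST b,v → push 7,11. Stack: [7, 11]
BINARY_OP & → 7 & 11 = 3. Stack: [3]
STORE_FAST w → w=3. Stack: []
LOAD_FAST w → push 3. Stack: [3]
RETURN_VALUE → return 3.

3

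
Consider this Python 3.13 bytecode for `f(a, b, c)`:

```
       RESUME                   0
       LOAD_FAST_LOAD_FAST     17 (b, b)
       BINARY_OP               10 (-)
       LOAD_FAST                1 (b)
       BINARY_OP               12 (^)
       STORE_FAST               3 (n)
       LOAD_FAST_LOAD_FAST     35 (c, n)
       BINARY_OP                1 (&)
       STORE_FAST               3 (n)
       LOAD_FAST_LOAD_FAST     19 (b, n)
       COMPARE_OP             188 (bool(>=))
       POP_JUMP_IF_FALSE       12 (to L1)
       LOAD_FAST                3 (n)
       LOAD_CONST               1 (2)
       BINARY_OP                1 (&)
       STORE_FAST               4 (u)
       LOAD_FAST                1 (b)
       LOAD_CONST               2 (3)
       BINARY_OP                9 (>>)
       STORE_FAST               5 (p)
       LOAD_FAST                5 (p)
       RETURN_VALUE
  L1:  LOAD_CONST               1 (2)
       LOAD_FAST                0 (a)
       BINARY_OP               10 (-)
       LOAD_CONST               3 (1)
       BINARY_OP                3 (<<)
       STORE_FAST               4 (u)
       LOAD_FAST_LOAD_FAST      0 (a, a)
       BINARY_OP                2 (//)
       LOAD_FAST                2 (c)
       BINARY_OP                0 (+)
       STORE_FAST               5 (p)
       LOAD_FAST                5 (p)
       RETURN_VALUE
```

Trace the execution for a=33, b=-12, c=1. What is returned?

2

LOAD_FAST_LOAD_FAST b,b → push -12,-12. Stack: [-12, -12]
BINARY_OP - → -12 - -12 = 0. Stack: [0]
LOAD_FAST b → push -12. Stack: [0, -12]
BINARY_OP ^ → 0 ^ -12 = -12. Stack: [-12]
STORE_FAST n → n=-12. Stack: []
LOAD_FAST_LOAD_FAST c,n → push 1,-12. Stack: [1, -12]
BINARY_OP & → 1 & -12 = 0. Stack: [0]
STORE_FAST n → n=0. Stack: []
LOAD_FAST_LOAD_FAST b,n → push -12,0. Stack: [-12, 0]
COMPARE_OP bool(>=) → -12 vs 0 = False. Stack: [False]
POP_JUMP_IF_FALSE → pop False; jump. Stack: []
LOAD_CONST → push 2. Stack: [2]
LOAD_FAST a → push 33. Stack: [2, 33]
BINARY_OP - → 2 - 33 = -31. Stack: [-31]
LOAD_CONST → push 1. Stack: [-31, 1]
BINARY_OP << → -31 << 1 = -62. Stack: [-62]
STORE_FAST u → u=-62. Stack: []
LOAD_FAST_LOAD_FAST a,a → push 33,33. Stack: [33, 33]
BINARY_OP // → 33 // 33 = 1. Stack: [1]
LOAD_FAST c → push 1. Stack: [1, 1]
BINARY_OP + → 1 + 1 = 2. Stack: [2]
STORE_FAST p → p=2. Stack: []
LOAD_FAST p → push 2. Stack: [2]
RETURN_VALUE → return 2.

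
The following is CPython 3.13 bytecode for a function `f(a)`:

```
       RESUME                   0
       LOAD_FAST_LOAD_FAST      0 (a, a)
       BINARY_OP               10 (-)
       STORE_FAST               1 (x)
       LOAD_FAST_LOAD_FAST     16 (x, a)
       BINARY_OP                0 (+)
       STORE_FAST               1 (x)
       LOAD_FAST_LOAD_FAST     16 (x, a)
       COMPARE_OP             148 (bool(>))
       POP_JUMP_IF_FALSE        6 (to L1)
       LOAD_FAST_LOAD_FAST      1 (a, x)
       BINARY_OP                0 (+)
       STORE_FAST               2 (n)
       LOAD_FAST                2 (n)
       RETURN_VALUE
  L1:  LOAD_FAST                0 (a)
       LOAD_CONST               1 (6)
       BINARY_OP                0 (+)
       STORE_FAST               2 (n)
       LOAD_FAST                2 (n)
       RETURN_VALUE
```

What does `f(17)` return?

LOAD_FAST_LOAD_FAST a,a → push 17,17. Stack: [17, 17]
BINARY_OP - → 17 - 17 = 0. Stack: [0]
STORE_FAST x → x=0. Stack: []
LOAD_FAST_LOAD_FAST x,a → push 0,17. Stack: [0, 17]
BINARY_OP + → 0 + 17 = 17. Stack: [17]
STORE_FAST x → x=17. Stack: []
LOAD_FAST_LOAD_FAST x,a → push 17,17. Stack: [17, 17]
COMPARE_OP bool(>) → 17 vs 17 = False. Stack: [False]
POP_JUMP_IF_FALSE → pop False; jump. Stack: []
LOAD_FAST a → push 17. Stack: [17]
LOAD_CONST → push 6. Stack: [17, 6]
BINARY_OP + → 17 + 6 = 23. Stack: [23]
STORE_FAST n → n=23. Stack: []
LOAD_FAST n → push 23. Stack: [23]
RETURN_VALUE → return 23.

23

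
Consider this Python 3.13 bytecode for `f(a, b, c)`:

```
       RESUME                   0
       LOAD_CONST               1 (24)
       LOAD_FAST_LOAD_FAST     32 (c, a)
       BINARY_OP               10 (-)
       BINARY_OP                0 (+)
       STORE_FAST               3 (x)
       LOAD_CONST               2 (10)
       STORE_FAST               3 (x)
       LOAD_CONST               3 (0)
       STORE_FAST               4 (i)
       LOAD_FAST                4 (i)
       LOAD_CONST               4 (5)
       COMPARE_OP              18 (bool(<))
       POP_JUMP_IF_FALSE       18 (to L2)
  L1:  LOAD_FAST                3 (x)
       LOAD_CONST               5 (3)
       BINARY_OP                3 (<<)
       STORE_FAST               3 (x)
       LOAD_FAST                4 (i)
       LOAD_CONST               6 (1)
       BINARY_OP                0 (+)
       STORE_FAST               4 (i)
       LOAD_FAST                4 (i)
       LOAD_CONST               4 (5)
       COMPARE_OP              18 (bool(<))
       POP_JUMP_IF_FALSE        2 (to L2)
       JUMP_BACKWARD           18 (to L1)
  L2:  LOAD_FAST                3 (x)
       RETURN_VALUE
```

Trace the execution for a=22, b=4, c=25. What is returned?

LOAD_CONST → push 24
LOAD_FAST_LOAD_FAST c,a → push 25,22
BINARY_OP - → 25 - 22 = 3
BINARY_OP + → 24 + 3 = 27
STORE_FAST x → x=27
LOAD_CONST → push 10
STORE_FAST x → x=10
LOAD_CONST → push 0
STORE_FAST i → i=0
LOAD_FAST i → push 0
LOAD_CONST → push 5
COMPARE_OP bool(<) → 0 vs 5 = True
POP_JUMP_IF_FALSE → pop True; no jump
LOAD_FAST x → push 10
LOAD_CONST → push 3
BINARY_OP << → 10 << 3 = 80
STORE_FAST x → x=80
LOAD_FAST i → push 0
LOAD_CONST → push 1
BINARY_OP + → 0 + 1 = 1
STORE_FAST i → i=1
LOAD_FAST i → push 1
LOAD_CONST → push 5
COMPARE_OP bool(<) → 1 vs 5 = True
POP_JUMP_IF_FALSE → pop True; no jump
LOAD_FAST x → push 80
LOAD_CONST → push 3
BINARY_OP << → 80 << 3 = 640
STORE_FAST x → x=640
LOAD_FAST i → push 1
LOAD_CONST → push 1
BINARY_OP + → 1 + 1 = 2
STORE_FAST i → i=2
LOAD_FAST i → push 2
LOAD_CONST → push 5
COMPARE_OP bool(<) → 2 vs 5 = True
POP_JUMP_IF_FALSE → pop True; no jump
LOAD_FAST x → push 640
LOAD_CONST → push 3
BINARY_OP << → 640 << 3 = 5120
STORE_FAST x → x=5120
LOAD_FAST i → push 2
LOAD_CONST → push 1
BINARY_OP + → 2 + 1 = 3
STORE_FAST i → i=3
LOAD_FAST i → push 3
LOAD_CONST → push 5
COMPARE_OP bool(<) → 3 vs 5 = True
POP_JUMP_IF_FALSE → pop True; no jump
LOAD_FAST x → push 5120
LOAD_CONST → push 3
BINARY_OP << → 5120 << 3 = 40960
STORE_FAST x → x=40960
LOAD_FAST i → push 3
LOAD_CONST → push 1
BINARY_OP + → 3 + 1 = 4
STORE_FAST i → i=4
LOAD_FAST i → push 4
LOAD_CONST → push 5
COMPARE_OP bool(<) → 4 vs 5 = True
POP_JUMP_IF_FALSE → pop True; no jump
LOAD_FAST x → push 40960
LOAD_CONST → push 3
BINARY_OP << → 40960 << 3 = 327680
STORE_FAST x → x=327680
LOAD_FAST i → push 4
LOAD_CONST → push 1
BINARY_OP + → 4 + 1 = 5
STORE_FAST i → i=5
LOAD_FAST i → push 5
LOAD_CONST → push 5
COMPARE_OP bool(<) → 5 vs 5 = False
POP_JUMP_IF_FALSE → pop False; jump
LOAD_FAST x → push 327680
RETURN_VALUE → return 327680.

327680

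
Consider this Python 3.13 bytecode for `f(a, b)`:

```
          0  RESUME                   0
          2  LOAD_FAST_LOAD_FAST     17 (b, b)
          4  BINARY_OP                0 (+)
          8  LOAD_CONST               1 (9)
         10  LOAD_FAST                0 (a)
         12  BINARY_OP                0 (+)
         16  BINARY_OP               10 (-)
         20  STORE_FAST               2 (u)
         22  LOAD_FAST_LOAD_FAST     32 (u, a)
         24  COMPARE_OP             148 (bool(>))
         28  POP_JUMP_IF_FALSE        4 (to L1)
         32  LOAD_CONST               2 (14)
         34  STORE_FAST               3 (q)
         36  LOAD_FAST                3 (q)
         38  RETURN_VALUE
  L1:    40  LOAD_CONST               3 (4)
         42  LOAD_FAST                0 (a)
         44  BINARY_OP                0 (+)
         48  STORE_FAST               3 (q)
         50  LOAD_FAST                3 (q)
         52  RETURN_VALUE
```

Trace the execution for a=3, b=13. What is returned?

14

LOAD_FAST_LOAD_FAST b,b → push 13,13. Stack: [13, 13]
BINARY_OP + → 13 + 13 = 26. Stack: [26]
LOAD_CONST → push 9. Stack: [26, 9]
LOAD_FAST a → push 3. Stack: [26, 9, 3]
BINARY_OP + → 9 + 3 = 12. Stack: [26, 12]
BINARY_OP - → 26 - 12 = 14. Stack: [14]
STORE_FAST u → u=14. Stack: []
LOAD_FAST_LOAD_FAST u,a → push 14,3. Stack: [14, 3]
COMPARE_OP bool(>) → 14 vs 3 = True. Stack: [True]
POP_JUMP_IF_FALSE → pop True; no jump. Stack: []
LOAD_CONST → push 14. Stack: [14]
STORE_FAST q → q=14. Stack: []
LOAD_FAST q → push 14. Stack: [14]
RETURN_VALUE → return 14.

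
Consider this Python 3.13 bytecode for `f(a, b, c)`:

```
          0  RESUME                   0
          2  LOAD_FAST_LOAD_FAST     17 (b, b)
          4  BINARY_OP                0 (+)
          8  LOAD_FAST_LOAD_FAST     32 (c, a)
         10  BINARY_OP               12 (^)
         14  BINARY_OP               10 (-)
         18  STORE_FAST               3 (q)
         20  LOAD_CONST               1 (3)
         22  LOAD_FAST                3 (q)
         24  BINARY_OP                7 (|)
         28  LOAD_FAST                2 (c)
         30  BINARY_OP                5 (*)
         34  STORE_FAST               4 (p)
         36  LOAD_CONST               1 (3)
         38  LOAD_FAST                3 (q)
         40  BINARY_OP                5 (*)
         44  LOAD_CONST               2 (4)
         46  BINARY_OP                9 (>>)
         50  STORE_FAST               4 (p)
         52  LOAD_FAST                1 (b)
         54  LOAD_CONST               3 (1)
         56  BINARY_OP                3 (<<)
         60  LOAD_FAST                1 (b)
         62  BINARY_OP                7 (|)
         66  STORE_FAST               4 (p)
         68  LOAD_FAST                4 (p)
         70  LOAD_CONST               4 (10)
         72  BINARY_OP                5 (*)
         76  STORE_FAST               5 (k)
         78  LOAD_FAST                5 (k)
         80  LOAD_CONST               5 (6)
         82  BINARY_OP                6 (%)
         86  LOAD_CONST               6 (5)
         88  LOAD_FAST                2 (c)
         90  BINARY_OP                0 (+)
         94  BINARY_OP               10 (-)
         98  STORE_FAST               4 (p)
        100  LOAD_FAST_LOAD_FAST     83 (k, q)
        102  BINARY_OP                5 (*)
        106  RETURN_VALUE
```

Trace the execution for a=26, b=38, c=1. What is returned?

LOAD_FAST_LOAD_FAST b,b → push 38,38. Stack: [38, 38]
BINARY_OP + → 38 + 38 = 76. Stack: [76]
LOAD_FAST_LOAD_FAST c,a → push 1,26. Stack: [76, 1, 26]
BINARY_OP ^ → 1 ^ 26 = 27. Stack: [76, 27]
BINARY_OP - → 76 - 27 = 49. Stack: [49]
STORE_FAST q → q=49. Stack: []
LOAD_CONST → push 3. Stack: [3]
LOAD_FAST q → push 49. Stack: [3, 49]
BINARY_OP | → 3 | 49 = 51. Stack: [51]
LOAD_FAST c → push 1. Stack: [51, 1]
BINARY_OP * → 51 * 1 = 51. Stack: [51]
STORE_FAST p → p=51. Stack: []
LOAD_CONST → push 3. Stack: [3]
LOAD_FAST q → push 49. Stack: [3, 49]
BINARY_OP * → 3 * 49 = 147. Stack: [147]
LOAD_CONST → push 4. Stack: [147, 4]
BINARY_OP >> → 147 >> 4 = 9. Stack: [9]
STORE_FAST p → p=9. Stack: []
LOAD_FAST b → push 38. Stack: [38]
LOAD_CONST → push 1. Stack: [38, 1]
BINARY_OP << → 38 << 1 = 76. Stack: [76]
LOAD_FAST b → push 38. Stack: [76, 38]
BINARY_OP | → 76 | 38 = 110. Stack: [110]
STORE_FAST p → p=110. Stack: []
LOAD_FAST p → push 110. Stack: [110]
LOAD_CONST → push 10. Stack: [110, 10]
BINARY_OP * → 110 * 10 = 1100. Stack: [1100]
STORE_FAST k → k=1100. Stack: []
LOAD_FAST k → push 1100. Stack: [1100]
LOAD_CONST → push 6. Stack: [1100, 6]
BINARY_OP % → 1100 % 6 = 2. Stack: [2]
LOAD_CONST → push 5. Stack: [2, 5]
LOAD_FAST c → push 1. Stack: [2, 5, 1]
BINARY_OP + → 5 + 1 = 6. Stack: [2, 6]
BINARY_OP - → 2 - 6 = -4. Stack: [-4]
STORE_FAST p → p=-4. Stack: []
LOAD_FAST_LOAD_FAST k,q → push 1100,49. Stack: [1100, 49]
BINARY_OP * → 1100 * 49 = 53900. Stack: [53900]
RETURN_VALUE → return 53900.

53900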